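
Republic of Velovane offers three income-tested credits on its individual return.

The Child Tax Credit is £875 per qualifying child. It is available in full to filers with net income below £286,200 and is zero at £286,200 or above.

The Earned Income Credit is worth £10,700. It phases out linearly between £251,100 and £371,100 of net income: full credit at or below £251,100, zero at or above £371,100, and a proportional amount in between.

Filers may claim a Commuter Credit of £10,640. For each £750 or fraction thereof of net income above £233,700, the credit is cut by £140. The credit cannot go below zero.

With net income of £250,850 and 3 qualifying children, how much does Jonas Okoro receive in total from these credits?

Child Tax Credit: base = 3 × £875 = £2,625. £250,850 is below the £286,200 cutoff, so the full £2,625 applies.
Earned Income Credit: £250,850 is at or below the £251,100 threshold, so the full £10,700 applies.
Commuter Credit: income exceeds £233,700 by £17,150, which is 23 full-or-partial £750 increments; reduction = 23 × £140 = £3,220, leaving £7,420.
Total: £2,625 + £10,700 + £7,420 = £20,745.

£20,745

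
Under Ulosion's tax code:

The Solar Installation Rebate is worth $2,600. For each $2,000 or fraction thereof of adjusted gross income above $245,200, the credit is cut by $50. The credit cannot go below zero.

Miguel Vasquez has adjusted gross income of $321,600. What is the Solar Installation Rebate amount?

$650

Solar Installation Rebate: income exceeds $245,200 by $76,400, which is 39 full-or-partial $2,000 increments; reduction = 39 × $50 = $1,950, leaving $650.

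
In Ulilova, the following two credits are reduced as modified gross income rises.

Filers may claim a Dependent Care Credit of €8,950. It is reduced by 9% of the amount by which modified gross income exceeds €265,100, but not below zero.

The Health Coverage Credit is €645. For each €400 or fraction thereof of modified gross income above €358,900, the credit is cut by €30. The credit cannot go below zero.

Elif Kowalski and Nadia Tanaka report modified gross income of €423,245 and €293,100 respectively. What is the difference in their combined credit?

€7,075

Elif (€423,245): Dependent Care Credit: 9% of the €158,145 excess over €265,100 is €14,233.05 ≥ base, so the credit is €0. Health Coverage Credit: income exceeds €358,900 by €64,345 → 161 increments × €30 = €4,830 ≥ base, so the credit is €0. total €0 + €0 = €0
Nadia (€293,100): Dependent Care Credit: 9% of the €28,000 excess over €265,100 is €2,520; credit = €8,950 − €2,520 = €6,430. Health Coverage Credit: €293,100 is at or below the €358,900 threshold, so the full €645 applies. total €6,430 + €645 = €7,075
Difference: |€0 − €7,075| = €7,075.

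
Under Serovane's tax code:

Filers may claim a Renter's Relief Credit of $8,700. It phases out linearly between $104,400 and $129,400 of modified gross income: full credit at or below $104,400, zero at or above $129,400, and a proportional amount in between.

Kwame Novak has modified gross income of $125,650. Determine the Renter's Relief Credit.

$1,305

Renter's Relief Credit: $125,650 is $21,250 into a $25,000 phase-out range, leaving 3,750/25,000 of the credit: $8,700 × 3,750/25,000 = $1,305.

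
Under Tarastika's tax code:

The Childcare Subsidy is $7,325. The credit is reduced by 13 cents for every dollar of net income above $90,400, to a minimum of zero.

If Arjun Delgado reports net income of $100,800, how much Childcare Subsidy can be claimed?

Childcare Subsidy: 13% of the $10,400 excess over $90,400 is $1,352; credit = $7,325 − $1,352 = $5,973.

$5,973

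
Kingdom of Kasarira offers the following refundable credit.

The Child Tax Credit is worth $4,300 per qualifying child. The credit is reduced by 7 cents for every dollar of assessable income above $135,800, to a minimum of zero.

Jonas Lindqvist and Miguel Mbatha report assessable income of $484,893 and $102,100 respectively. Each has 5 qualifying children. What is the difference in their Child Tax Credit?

Jonas ($484,893): Child Tax Credit: base = 5 × $4,300 = $21,500. 7% of the $349,093 excess over $135,800 is $24,436.51 ≥ base, so the credit is $0.
Miguel ($102,100): Child Tax Credit: base = 5 × $4,300 = $21,500. $102,100 is at or below the $135,800 threshold, so the full $21,500 applies.
Difference: |$0 − $21,500| = $21,500.

$21,500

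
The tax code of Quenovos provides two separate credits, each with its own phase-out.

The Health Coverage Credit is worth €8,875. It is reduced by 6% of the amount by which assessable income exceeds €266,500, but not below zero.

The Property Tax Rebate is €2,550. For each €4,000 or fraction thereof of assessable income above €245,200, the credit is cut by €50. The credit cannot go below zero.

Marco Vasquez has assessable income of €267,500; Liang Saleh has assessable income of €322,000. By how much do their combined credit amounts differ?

€3,970

Marco (€267,500): Health Coverage Credit: 6% of the €1,000 excess over €266,500 is €60; credit = €8,875 − €60 = €8,815. Property Tax Rebate: income exceeds €245,200 by €22,300, which is 6 full-or-partial €4,000 increments; reduction = 6 × €50 = €300, leaving €2,250. total €8,815 + €2,250 = €11,065
Liang (€322,000): Health Coverage Credit: 6% of the €55,500 excess over €266,500 is €3,330; credit = €8,875 − €3,330 = €5,545. Property Tax Rebate: income exceeds €245,200 by €76,800, which is 20 full-or-partial €4,000 increments; reduction = 20 × €50 = €1,000, leaving €1,550. total €5,545 + €1,550 = €7,095
Difference: |€11,065 − €7,095| = €3,970.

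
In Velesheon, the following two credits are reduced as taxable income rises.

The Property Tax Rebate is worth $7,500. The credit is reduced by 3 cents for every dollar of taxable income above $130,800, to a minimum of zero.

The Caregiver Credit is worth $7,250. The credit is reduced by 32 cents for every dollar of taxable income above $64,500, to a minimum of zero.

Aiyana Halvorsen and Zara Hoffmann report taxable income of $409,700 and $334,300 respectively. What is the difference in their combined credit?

Aiyana ($409,700): Property Tax Rebate: 3% of the $278,900 excess over $130,800 is $8,367 ≥ base, so the credit is $0. Caregiver Credit: 32% of the $345,200 excess over $64,500 is $110,464 ≥ base, so the credit is $0. total $0 + $0 = $0
Zara ($334,300): Property Tax Rebate: 3% of the $203,500 excess over $130,800 is $6,105; credit = $7,500 − $6,105 = $1,395. Caregiver Credit: 32% of the $269,800 excess over $64,500 is $86,336 ≥ base, so the credit is $0. total $1,395 + $0 = $1,395
Difference: |$0 − $1,395| = $1,395.

$1,395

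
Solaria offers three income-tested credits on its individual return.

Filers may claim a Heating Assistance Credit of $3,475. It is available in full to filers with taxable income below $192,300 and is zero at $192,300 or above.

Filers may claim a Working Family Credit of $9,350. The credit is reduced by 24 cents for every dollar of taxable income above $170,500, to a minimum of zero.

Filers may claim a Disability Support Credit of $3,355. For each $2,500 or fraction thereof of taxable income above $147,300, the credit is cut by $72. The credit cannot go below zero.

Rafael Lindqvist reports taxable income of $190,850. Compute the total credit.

Heating Assistance Credit: $190,850 is below the $192,300 cutoff, so the full $3,475 applies.
Working Family Credit: 24% of the $20,350 excess over $170,500 is $4,884; credit = $9,350 − $4,884 = $4,466.
Disability Support Credit: income exceeds $147,300 by $43,550, which is 18 full-or-partial $2,500 increments; reduction = 18 × $72 = $1,296, leaving $2,059.
Total: $3,475 + $4,466 + $2,059 = $10,000.

$10,000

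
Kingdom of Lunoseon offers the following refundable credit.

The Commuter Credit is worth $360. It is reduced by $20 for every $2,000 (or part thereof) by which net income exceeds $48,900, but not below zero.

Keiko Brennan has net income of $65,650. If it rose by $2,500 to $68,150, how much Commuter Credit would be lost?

$20

At $65,650 — income exceeds $48,900 by $16,750, which is 9 full-or-partial $2,000 increments; reduction = 9 × $20 = $180, leaving $180.
At $68,150 — income exceeds $48,900 by $19,250, which is 10 full-or-partial $2,000 increments; reduction = 10 × $20 = $200, leaving $160.
Lost: $180 − $160 = $20.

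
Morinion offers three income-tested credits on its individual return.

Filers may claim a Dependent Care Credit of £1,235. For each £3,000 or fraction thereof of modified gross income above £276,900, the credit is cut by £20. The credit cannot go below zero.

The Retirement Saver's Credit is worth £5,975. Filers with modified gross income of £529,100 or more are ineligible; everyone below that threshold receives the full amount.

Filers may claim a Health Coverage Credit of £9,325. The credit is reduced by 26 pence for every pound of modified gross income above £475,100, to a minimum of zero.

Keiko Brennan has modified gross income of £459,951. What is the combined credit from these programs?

£15,300

Dependent Care Credit: income exceeds £276,900 by £183,051 → 62 increments × £20 = £1,240 ≥ base, so the credit is £0.
Retirement Saver's Credit: £459,951 is below the £529,100 cutoff, so the full £5,975 applies.
Health Coverage Credit: £459,951 is at or below the £475,100 threshold, so the full £9,325 applies.
Total: £0 + £5,975 + £9,325 = £15,300.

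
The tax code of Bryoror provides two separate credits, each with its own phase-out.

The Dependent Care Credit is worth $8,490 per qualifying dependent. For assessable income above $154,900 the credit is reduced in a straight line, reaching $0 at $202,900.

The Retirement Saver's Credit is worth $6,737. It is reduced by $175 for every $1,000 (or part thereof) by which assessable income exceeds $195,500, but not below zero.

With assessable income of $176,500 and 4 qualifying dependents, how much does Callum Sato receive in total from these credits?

Dependent Care Credit: base = 4 × $8,490 = $33,960. $176,500 is $21,600 into a $48,000 phase-out range, leaving 26,400/48,000 of the credit: $33,960 × 26,400/48,000 = $18,678.
Retirement Saver's Credit: $176,500 is at or below the $195,500 threshold, so the full $6,737 applies.
Total: $18,678 + $6,737 = $25,415.

$25,415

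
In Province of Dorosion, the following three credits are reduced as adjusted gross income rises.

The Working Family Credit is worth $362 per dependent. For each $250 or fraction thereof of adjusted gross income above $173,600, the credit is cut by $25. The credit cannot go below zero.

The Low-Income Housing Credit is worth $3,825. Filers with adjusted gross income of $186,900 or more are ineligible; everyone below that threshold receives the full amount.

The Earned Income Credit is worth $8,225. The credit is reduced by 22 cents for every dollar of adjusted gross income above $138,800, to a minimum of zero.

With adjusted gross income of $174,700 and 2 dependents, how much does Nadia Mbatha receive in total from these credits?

$4,751

Working Family Credit: base = 2 × $362 = $724. income exceeds $173,600 by $1,100, which is 5 full-or-partial $250 increments; reduction = 5 × $25 = $125, leaving $599.
Low-Income Housing Credit: $174,700 is below the $186,900 cutoff, so the full $3,825 applies.
Earned Income Credit: 22% of the $35,900 excess over $138,800 is $7,898; credit = $8,225 − $7,898 = $327.
Total: $599 + $3,825 + $327 = $4,751.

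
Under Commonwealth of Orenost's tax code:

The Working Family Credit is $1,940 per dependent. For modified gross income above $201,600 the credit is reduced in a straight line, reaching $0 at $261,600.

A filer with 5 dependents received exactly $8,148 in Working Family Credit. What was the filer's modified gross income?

$211,200

Full credit = 5 × $1,940 = $9,700.
$8,148 is 8,148/9,700 of the full $9,700, so 1,552/9,700 of the $60,000 range has been used: income = $201,600 + $60,000 × 1,552/9,700 = $211,200.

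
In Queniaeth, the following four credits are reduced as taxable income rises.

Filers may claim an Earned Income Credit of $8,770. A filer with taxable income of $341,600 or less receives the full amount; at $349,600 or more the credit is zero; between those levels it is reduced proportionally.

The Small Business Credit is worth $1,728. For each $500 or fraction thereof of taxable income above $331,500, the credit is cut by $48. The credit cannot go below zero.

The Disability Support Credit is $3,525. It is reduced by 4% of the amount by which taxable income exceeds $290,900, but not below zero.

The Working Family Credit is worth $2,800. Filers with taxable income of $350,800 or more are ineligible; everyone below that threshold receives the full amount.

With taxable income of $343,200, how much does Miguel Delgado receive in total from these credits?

Earned Income Credit: $343,200 is $1,600 into a $8,000 phase-out range, leaving 6,400/8,000 of the credit: $8,770 × 6,400/8,000 = $7,016.
Small Business Credit: income exceeds $331,500 by $11,700, which is 24 full-or-partial $500 increments; reduction = 24 × $48 = $1,152, leaving $576.
Disability Support Credit: 4% of the $52,300 excess over $290,900 is $2,092; credit = $3,525 − $2,092 = $1,433.
Working Family Credit: $343,200 is below the $350,800 cutoff, so the full $2,800 applies.
Total: $7,016 + $576 + $1,433 + $2,800 = $11,825.

$11,825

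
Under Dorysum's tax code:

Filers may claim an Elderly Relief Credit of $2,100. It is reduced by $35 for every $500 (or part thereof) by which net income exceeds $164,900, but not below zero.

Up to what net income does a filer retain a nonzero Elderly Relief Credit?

After 59 increments the reduction is 59 × $35 = $2,065, leaving $35; one more increment wipes it out. Increment 59 ends at excess 59 × $500 = $29,500, so the highest qualifying income is $164,900 + $29,500 = $194,400.

$194,400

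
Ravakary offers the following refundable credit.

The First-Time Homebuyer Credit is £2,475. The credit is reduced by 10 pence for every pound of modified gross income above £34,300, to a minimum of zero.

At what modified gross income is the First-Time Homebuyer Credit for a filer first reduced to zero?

£59,050

The credit falls by 10% of each pound above £34,300, so it reaches zero when the excess is £2,475 / 10% = £24,750: income = £34,300 + £24,750 = £59,050.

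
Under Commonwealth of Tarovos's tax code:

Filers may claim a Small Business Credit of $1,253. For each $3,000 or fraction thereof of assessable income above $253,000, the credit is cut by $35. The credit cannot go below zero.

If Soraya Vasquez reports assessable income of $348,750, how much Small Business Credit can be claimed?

Small Business Credit: income exceeds $253,000 by $95,750, which is 32 full-or-partial $3,000 increments; reduction = 32 × $35 = $1,120, leaving $133.

$133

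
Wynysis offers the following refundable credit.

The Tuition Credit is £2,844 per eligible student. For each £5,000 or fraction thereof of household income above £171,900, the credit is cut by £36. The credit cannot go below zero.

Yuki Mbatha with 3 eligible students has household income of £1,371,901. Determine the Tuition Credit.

£0

Tuition Credit: base = 3 × £2,844 = £8,532. income exceeds £171,900 by £1,200,001 → 241 increments × £36 = £8,676 ≥ base, so the credit is £0.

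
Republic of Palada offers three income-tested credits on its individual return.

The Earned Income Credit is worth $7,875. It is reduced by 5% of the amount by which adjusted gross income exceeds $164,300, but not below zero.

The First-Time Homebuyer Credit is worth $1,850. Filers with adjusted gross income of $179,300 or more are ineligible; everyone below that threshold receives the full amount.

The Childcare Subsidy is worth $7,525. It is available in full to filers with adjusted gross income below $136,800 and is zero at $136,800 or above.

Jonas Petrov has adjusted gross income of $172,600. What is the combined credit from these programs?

$9,310

Earned Income Credit: 5% of the $8,300 excess over $164,300 is $415; credit = $7,875 − $415 = $7,460.
First-Time Homebuyer Credit: $172,600 is below the $179,300 cutoff, so the full $1,850 applies.
Childcare Subsidy: $172,600 meets or exceeds the $136,800 cutoff, so the credit is $0.
Total: $7,460 + $1,850 + $0 = $9,310.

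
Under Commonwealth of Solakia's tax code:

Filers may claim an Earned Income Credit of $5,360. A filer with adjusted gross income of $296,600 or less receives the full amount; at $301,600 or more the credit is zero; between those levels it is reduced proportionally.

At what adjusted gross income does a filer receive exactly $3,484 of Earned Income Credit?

$298,350

$3,484 is 3,484/5,360 of the full $5,360, so 1,876/5,360 of the $5,000 range has been used: income = $296,600 + $5,000 × 1,876/5,360 = $298,350.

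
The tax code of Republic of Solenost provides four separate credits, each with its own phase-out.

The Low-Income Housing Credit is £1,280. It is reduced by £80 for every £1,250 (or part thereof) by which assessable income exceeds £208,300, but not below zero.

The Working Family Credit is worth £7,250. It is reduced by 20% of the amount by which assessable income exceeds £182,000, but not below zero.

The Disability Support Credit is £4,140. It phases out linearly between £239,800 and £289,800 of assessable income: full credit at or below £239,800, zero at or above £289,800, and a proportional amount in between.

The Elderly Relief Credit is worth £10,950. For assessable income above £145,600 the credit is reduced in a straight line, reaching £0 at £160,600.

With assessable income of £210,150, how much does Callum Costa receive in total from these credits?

£6,880

Low-Income Housing Credit: income exceeds £208,300 by £1,850, which is 2 full-or-partial £1,250 increments; reduction = 2 × £80 = £160, leaving £1,120.
Working Family Credit: 20% of the £28,150 excess over £182,000 is £5,630; credit = £7,250 − £5,630 = £1,620.
Disability Support Credit: £210,150 is at or below the £239,800 threshold, so the full £4,140 applies.
Elderly Relief Credit: £210,150 is at or above £160,600, so the credit is £0.
Total: £1,120 + £1,620 + £4,140 + £0 = £6,880.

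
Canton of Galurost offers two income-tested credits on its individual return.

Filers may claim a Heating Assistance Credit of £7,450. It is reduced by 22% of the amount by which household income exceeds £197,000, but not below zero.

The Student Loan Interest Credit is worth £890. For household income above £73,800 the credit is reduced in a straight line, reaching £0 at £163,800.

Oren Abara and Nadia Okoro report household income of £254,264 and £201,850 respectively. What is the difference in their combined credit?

Oren (£254,264): Heating Assistance Credit: 22% of the £57,264 excess over £197,000 is £12,598.08 ≥ base, so the credit is £0. Student Loan Interest Credit: £254,264 is at or above £163,800, so the credit is £0. total £0 + £0 = £0
Nadia (£201,850): Heating Assistance Credit: 22% of the £4,850 excess over £197,000 is £1,067; credit = £7,450 − £1,067 = £6,383. Student Loan Interest Credit: £201,850 is at or above £163,800, so the credit is £0. total £6,383 + £0 = £6,383
Difference: |£0 − £6,383| = £6,383.

£6,383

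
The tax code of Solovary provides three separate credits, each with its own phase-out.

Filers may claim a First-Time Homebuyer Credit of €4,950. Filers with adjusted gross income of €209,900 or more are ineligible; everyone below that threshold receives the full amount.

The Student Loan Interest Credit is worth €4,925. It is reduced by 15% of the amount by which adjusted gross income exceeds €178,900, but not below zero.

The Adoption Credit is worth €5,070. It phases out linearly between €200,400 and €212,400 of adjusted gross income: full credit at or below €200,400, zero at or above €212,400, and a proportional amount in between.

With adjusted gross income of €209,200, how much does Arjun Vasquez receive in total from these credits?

First-Time Homebuyer Credit: €209,200 is below the €209,900 cutoff, so the full €4,950 applies.
Student Loan Interest Credit: 15% of the €30,300 excess over €178,900 is €4,545; credit = €4,925 − €4,545 = €380.
Adoption Credit: €209,200 is €8,800 into a €12,000 phase-out range, leaving 3,200/12,000 of the credit: €5,070 × 3,200/12,000 = €1,352.
Total: €4,950 + €380 + €1,352 = €6,682.

€6,682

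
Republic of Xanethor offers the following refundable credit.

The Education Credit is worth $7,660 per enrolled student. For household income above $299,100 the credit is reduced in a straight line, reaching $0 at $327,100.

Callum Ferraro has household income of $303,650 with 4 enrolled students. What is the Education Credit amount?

$25,661

Education Credit: base = 4 × $7,660 = $30,640. $303,650 is $4,550 into a $28,000 phase-out range, leaving 23,450/28,000 of the credit: $30,640 × 23,450/28,000 = $25,661.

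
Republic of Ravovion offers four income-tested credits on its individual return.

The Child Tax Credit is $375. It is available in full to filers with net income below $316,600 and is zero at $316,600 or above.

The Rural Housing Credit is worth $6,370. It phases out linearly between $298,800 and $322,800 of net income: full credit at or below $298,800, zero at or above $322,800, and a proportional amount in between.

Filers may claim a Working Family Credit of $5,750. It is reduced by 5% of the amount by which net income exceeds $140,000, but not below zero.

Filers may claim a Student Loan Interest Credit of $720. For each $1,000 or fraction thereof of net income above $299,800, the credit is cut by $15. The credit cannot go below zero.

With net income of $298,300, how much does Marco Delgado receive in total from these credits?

$7,465

Child Tax Credit: $298,300 is below the $316,600 cutoff, so the full $375 applies.
Rural Housing Credit: $298,300 is at or below the $298,800 threshold, so the full $6,370 applies.
Working Family Credit: 5% of the $158,300 excess over $140,000 is $7,915 ≥ base, so the credit is $0.
Student Loan Interest Credit: $298,300 is at or below the $299,800 threshold, so the full $720 applies.
Total: $375 + $6,370 + $0 + $720 = $7,465.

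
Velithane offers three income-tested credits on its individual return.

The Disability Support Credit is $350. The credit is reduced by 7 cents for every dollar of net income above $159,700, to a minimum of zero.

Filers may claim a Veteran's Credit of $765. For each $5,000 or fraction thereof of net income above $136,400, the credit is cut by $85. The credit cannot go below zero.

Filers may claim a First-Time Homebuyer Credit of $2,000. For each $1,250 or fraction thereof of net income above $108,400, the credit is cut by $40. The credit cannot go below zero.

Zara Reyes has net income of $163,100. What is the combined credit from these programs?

Disability Support Credit: 7% of the $3,400 excess over $159,700 is $238; credit = $350 − $238 = $112.
Veteran's Credit: income exceeds $136,400 by $26,700, which is 6 full-or-partial $5,000 increments; reduction = 6 × $85 = $510, leaving $255.
First-Time Homebuyer Credit: income exceeds $108,400 by $54,700, which is 44 full-or-partial $1,250 increments; reduction = 44 × $40 = $1,760, leaving $240.
Total: $112 + $255 + $240 = $607.

$607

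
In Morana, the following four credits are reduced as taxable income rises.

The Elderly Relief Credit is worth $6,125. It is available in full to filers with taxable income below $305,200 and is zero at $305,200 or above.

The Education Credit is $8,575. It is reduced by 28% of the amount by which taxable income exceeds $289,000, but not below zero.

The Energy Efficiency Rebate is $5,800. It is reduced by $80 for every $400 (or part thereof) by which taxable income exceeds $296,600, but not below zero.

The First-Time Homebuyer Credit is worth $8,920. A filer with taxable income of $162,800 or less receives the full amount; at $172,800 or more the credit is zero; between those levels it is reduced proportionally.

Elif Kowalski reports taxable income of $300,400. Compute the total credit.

Elderly Relief Credit: $300,400 is below the $305,200 cutoff, so the full $6,125 applies.
Education Credit: 28% of the $11,400 excess over $289,000 is $3,192; credit = $8,575 − $3,192 = $5,383.
Energy Efficiency Rebate: income exceeds $296,600 by $3,800, which is 10 full-or-partial $400 increments; reduction = 10 × $80 = $800, leaving $5,000.
First-Time Homebuyer Credit: $300,400 is at or above $172,800, so the credit is $0.
Total: $6,125 + $5,383 + $5,000 + $0 = $16,508.

$16,508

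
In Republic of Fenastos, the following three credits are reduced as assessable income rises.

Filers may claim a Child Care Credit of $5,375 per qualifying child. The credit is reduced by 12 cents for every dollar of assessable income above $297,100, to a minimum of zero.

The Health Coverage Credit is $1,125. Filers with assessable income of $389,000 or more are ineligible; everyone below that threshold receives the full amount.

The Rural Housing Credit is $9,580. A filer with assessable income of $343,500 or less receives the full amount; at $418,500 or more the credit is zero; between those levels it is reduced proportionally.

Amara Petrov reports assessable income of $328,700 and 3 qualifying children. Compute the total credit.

$23,038

Child Care Credit: base = 3 × $5,375 = $16,125. 12% of the $31,600 excess over $297,100 is $3,792; credit = $16,125 − $3,792 = $12,333.
Health Coverage Credit: $328,700 is below the $389,000 cutoff, so the full $1,125 applies.
Rural Housing Credit: $328,700 is at or below the $343,500 threshold, so the full $9,580 applies.
Total: $12,333 + $1,125 + $9,580 = $23,038.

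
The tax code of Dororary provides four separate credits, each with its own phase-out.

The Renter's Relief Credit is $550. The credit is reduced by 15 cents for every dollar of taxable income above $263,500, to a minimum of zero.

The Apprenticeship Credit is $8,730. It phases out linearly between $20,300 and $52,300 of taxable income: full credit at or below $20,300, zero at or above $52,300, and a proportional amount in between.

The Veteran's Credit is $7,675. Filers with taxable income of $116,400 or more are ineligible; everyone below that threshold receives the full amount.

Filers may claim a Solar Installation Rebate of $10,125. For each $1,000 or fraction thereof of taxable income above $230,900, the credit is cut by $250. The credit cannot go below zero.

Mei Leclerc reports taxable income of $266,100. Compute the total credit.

Renter's Relief Credit: 15% of the $2,600 excess over $263,500 is $390; credit = $550 − $390 = $160.
Apprenticeship Credit: $266,100 is at or above $52,300, so the credit is $0.
Veteran's Credit: $266,100 meets or exceeds the $116,400 cutoff, so the credit is $0.
Solar Installation Rebate: income exceeds $230,900 by $35,200, which is 36 full-or-partial $1,000 increments; reduction = 36 × $250 = $9,000, leaving $1,125.
Total: $160 + $0 + $0 + $1,125 = $1,285.

$1,285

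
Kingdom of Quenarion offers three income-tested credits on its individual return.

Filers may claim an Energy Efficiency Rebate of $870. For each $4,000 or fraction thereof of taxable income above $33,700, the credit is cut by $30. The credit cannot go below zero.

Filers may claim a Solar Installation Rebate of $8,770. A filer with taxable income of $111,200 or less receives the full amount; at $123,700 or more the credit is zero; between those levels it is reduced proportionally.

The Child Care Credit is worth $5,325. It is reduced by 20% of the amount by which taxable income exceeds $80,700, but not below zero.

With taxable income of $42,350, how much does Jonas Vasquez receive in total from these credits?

Energy Efficiency Rebate: income exceeds $33,700 by $8,650, which is 3 full-or-partial $4,000 increments; reduction = 3 × $30 = $90, leaving $780.
Solar Installation Rebate: $42,350 is at or below the $111,200 threshold, so the full $8,770 applies.
Child Care Credit: $42,350 is at or below the $80,700 threshold, so the full $5,325 applies.
Total: $780 + $8,770 + $5,325 = $14,875.

$14,875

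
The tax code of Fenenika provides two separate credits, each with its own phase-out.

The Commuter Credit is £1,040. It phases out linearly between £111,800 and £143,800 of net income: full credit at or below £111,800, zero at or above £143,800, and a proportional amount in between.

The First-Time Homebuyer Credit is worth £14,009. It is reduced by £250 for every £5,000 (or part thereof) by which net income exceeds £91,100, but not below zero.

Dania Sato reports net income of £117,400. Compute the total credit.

Commuter Credit: £117,400 is £5,600 into a £32,000 phase-out range, leaving 26,400/32,000 of the credit: £1,040 × 26,400/32,000 = £858.
First-Time Homebuyer Credit: income exceeds £91,100 by £26,300, which is 6 full-or-partial £5,000 increments; reduction = 6 × £250 = £1,500, leaving £12,509.
Total: £858 + £12,509 = £13,367.

£13,367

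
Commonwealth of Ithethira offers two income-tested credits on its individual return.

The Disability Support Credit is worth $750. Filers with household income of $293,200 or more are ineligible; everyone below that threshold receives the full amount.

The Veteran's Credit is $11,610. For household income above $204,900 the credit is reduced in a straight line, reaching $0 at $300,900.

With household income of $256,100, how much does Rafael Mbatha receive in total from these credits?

$6,168

Disability Support Credit: $256,100 is below the $293,200 cutoff, so the full $750 applies.
Veteran's Credit: $256,100 is $51,200 into a $96,000 phase-out range, leaving 44,800/96,000 of the credit: $11,610 × 44,800/96,000 = $5,418.
Total: $750 + $5,418 = $6,168.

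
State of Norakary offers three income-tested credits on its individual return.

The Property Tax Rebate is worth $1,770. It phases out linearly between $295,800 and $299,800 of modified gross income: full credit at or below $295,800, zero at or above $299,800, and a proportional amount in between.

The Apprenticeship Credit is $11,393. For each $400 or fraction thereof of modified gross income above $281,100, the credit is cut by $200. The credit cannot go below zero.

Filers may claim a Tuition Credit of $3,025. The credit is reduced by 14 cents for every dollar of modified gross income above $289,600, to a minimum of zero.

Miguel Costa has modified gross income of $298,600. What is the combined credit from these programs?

$4,889

Property Tax Rebate: $298,600 is $2,800 into a $4,000 phase-out range, leaving 1,200/4,000 of the credit: $1,770 × 1,200/4,000 = $531.
Apprenticeship Credit: income exceeds $281,100 by $17,500, which is 44 full-or-partial $400 increments; reduction = 44 × $200 = $8,800, leaving $2,593.
Tuition Credit: 14% of the $9,000 excess over $289,600 is $1,260; credit = $3,025 − $1,260 = $1,765.
Total: $531 + $2,593 + $1,765 = $4,889.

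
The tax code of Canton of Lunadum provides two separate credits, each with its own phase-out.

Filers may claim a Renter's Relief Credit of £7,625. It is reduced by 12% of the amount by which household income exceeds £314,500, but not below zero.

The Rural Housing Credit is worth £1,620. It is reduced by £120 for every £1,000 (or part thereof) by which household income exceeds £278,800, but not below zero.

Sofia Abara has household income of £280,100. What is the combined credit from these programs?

£9,005

Renter's Relief Credit: £280,100 is at or below the £314,500 threshold, so the full £7,625 applies.
Rural Housing Credit: income exceeds £278,800 by £1,300, which is 2 full-or-partial £1,000 increments; reduction = 2 × £120 = £240, leaving £1,380.
Total: £7,625 + £1,380 = £9,005.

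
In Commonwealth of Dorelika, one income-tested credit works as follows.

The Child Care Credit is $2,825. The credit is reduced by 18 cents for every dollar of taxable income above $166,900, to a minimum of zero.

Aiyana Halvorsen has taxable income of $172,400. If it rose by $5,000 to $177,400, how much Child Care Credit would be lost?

At $172,400 — 18% of the $5,500 excess over $166,900 is $990; credit = $2,825 − $990 = $1,835.
At $177,400 — 18% of the $10,500 excess over $166,900 is $1,890; credit = $2,825 − $1,890 = $935.
Lost: $1,835 − $935 = $900.

$900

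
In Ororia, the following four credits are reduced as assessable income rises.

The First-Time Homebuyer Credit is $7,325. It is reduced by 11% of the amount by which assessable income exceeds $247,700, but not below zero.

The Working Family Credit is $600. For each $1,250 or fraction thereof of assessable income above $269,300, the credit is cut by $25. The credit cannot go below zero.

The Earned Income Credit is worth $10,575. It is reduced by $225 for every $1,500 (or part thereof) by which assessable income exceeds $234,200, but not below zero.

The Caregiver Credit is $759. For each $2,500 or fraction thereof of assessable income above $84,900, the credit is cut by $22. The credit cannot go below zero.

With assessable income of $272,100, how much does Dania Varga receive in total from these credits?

$9,891

First-Time Homebuyer Credit: 11% of the $24,400 excess over $247,700 is $2,684; credit = $7,325 − $2,684 = $4,641.
Working Family Credit: income exceeds $269,300 by $2,800, which is 3 full-or-partial $1,250 increments; reduction = 3 × $25 = $75, leaving $525.
Earned Income Credit: income exceeds $234,200 by $37,900, which is 26 full-or-partial $1,500 increments; reduction = 26 × $225 = $5,850, leaving $4,725.
Caregiver Credit: income exceeds $84,900 by $187,200 → 75 increments × $22 = $1,650 ≥ base, so the credit is $0.
Total: $4,641 + $525 + $4,725 + $0 = $9,891.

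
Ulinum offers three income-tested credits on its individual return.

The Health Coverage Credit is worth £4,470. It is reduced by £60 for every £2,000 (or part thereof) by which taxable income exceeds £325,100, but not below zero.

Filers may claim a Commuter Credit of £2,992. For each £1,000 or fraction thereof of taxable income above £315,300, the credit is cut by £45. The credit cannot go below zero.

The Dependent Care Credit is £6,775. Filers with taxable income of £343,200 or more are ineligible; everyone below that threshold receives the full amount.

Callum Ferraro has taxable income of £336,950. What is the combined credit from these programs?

£12,887

Health Coverage Credit: income exceeds £325,100 by £11,850, which is 6 full-or-partial £2,000 increments; reduction = 6 × £60 = £360, leaving £4,110.
Commuter Credit: income exceeds £315,300 by £21,650, which is 22 full-or-partial £1,000 increments; reduction = 22 × £45 = £990, leaving £2,002.
Dependent Care Credit: £336,950 is below the £343,200 cutoff, so the full £6,775 applies.
Total: £4,110 + £2,002 + £6,775 = £12,887.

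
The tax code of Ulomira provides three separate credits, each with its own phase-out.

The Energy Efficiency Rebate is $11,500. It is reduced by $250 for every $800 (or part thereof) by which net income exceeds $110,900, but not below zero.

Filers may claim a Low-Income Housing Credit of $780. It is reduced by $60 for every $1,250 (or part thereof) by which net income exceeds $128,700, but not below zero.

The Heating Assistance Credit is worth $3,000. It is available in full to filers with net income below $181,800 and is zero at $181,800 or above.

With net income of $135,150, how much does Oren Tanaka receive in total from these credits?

$7,170

Energy Efficiency Rebate: income exceeds $110,900 by $24,250, which is 31 full-or-partial $800 increments; reduction = 31 × $250 = $7,750, leaving $3,750.
Low-Income Housing Credit: income exceeds $128,700 by $6,450, which is 6 full-or-partial $1,250 increments; reduction = 6 × $60 = $360, leaving $420.
Heating Assistance Credit: $135,150 is below the $181,800 cutoff, so the full $3,000 applies.
Total: $3,750 + $420 + $3,000 = $7,170.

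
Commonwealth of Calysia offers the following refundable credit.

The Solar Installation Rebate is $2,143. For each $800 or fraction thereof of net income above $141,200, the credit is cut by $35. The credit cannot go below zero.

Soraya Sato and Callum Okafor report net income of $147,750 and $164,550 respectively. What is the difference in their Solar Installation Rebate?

Soraya ($147,750): Solar Installation Rebate: income exceeds $141,200 by $6,550, which is 9 full-or-partial $800 increments; reduction = 9 × $35 = $315, leaving $1,828.
Callum ($164,550): Solar Installation Rebate: income exceeds $141,200 by $23,350, which is 30 full-or-partial $800 increments; reduction = 30 × $35 = $1,050, leaving $1,093.
Difference: |$1,828 − $1,093| = $735.

$735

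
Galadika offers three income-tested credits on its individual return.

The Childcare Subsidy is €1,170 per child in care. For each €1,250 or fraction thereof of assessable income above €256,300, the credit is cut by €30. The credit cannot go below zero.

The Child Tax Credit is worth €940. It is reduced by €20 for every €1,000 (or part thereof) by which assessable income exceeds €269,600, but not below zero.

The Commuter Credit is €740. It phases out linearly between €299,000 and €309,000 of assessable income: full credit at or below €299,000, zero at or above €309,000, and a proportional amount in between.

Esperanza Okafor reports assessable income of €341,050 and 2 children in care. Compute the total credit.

€300

Childcare Subsidy: base = 2 × €1,170 = €2,340. income exceeds €256,300 by €84,750, which is 68 full-or-partial €1,250 increments; reduction = 68 × €30 = €2,040, leaving €300.
Child Tax Credit: income exceeds €269,600 by €71,450 → 72 increments × €20 = €1,440 ≥ base, so the credit is €0.
Commuter Credit: €341,050 is at or above €309,000, so the credit is €0.
Total: €300 + €0 + €0 = €300.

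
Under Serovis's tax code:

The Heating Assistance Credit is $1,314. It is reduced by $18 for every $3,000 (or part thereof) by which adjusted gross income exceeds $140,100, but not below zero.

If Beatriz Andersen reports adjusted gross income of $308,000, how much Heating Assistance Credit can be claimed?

$306

Heating Assistance Credit: income exceeds $140,100 by $167,900, which is 56 full-or-partial $3,000 increments; reduction = 56 × $18 = $1,008, leaving $306.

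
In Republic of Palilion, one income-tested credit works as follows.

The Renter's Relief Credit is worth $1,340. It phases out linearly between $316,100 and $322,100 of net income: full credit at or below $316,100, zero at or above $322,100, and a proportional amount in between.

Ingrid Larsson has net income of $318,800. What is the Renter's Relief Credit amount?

Renter's Relief Credit: $318,800 is $2,700 into a $6,000 phase-out range, leaving 3,300/6,000 of the credit: $1,340 × 3,300/6,000 = $737.

$737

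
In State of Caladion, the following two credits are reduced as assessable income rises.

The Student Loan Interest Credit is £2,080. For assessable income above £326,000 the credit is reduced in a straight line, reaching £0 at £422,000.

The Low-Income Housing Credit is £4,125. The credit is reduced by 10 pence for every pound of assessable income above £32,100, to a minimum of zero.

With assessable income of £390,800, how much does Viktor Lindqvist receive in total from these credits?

£676

Student Loan Interest Credit: £390,800 is £64,800 into a £96,000 phase-out range, leaving 31,200/96,000 of the credit: £2,080 × 31,200/96,000 = £676.
Low-Income Housing Credit: 10% of the £358,700 excess over £32,100 is £35,870 ≥ base, so the credit is £0.
Total: £676 + £0 = £676.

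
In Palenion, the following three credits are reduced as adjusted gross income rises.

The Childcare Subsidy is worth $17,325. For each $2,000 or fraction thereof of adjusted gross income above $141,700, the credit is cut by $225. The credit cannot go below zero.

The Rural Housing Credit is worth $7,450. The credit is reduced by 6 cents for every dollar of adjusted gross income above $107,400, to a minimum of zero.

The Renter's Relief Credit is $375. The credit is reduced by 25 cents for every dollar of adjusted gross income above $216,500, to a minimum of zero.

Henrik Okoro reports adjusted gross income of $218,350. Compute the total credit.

Childcare Subsidy: income exceeds $141,700 by $76,650, which is 39 full-or-partial $2,000 increments; reduction = 39 × $225 = $8,775, leaving $8,550.
Rural Housing Credit: 6% of the $110,950 excess over $107,400 is $6,657; credit = $7,450 − $6,657 = $793.
Renter's Relief Credit: 25% of the $1,850 excess over $216,500 is $462.50 ≥ base, so the credit is $0.
Total: $8,550 + $793 + $0 = $9,343.

$9,343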